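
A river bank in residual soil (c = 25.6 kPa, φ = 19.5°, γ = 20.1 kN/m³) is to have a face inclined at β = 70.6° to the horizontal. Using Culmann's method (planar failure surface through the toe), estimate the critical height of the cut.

H_c = 12.18 m

Culmann's analysis gives the critical failure plane at α_cr = (β + φ)/2 = (70.6 + 19.5)/2 = 45.0°, and the critical height
H_c = (4c/γ) · sinβ cosφ / [1 − cos(β − φ)]
    = (4·25.6/20.1) · sin70.6°·cos19.5° / [1 − cos(51.1°)]
    = 5.095 · 0.9432·0.9426 / [1 − 0.6280]
    = 5.095 · 0.8891 / 0.3720
    = 12.18 m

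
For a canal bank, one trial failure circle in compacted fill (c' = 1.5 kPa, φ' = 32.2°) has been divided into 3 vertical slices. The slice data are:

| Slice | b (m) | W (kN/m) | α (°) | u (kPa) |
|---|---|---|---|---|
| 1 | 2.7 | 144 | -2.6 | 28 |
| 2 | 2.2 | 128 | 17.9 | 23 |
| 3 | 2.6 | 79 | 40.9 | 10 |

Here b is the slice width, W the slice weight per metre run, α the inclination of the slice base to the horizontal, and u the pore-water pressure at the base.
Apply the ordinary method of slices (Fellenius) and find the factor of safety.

FS = 1.36

Ordinary method of slices: FS = Σ[c'·Δl_i + (W_i cosα_i − u_i·Δl_i)·tanφ'] / Σ W_i sinα_i, with Δl_i = b_i / cosα_i.
Slice 1: Δl = 2.7/cos(-2.6°) = 2.703 m; N'_1 = 144·cos(-2.6°) − 28·2.703 = 68.2; c'Δl = 4.05; W sinα = -6.5
Slice 2: Δl = 2.2/cos17.9° = 2.312 m; N'_2 = 128·cos17.9° − 23·2.312 = 68.6; c'Δl = 3.47; W sinα = 39.3
Slice 3: Δl = 2.6/cos40.9° = 3.440 m; N'_3 = 79·cos40.9° − 10·3.440 = 25.3; c'Δl = 5.16; W sinα = 51.7
Σc'Δl = 12.7 kN/m; ΣN' = 162.1 kN/m; ΣW sinα = 84.5 kN/m
Resisting = 12.7 + 162.1·tan32.2° = 12.7 + 102.1 = 114.8 kN/m
FS = 114.8 / 84.5 = 1.358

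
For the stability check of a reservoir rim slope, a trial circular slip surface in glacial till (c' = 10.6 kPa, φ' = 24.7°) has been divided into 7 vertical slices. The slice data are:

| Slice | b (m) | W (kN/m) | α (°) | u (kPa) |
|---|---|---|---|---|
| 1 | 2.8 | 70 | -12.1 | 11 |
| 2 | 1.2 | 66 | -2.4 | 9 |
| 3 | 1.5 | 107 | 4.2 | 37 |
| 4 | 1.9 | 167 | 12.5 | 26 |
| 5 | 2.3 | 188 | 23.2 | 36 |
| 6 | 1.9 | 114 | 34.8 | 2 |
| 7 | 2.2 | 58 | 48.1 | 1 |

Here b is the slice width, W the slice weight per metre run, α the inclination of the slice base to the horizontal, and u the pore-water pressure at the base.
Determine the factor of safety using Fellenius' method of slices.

Ordinary method of slices: FS = Σ[c'·Δl_i + (W_i cosα_i − u_i·Δl_i)·tanφ'] / Σ W_i sinα_i, with Δl_i = b_i / cosα_i.
Slice 1: Δl = 2.8/cos(-12.1°) = 2.864 m; N'_1 = 70·cos(-12.1°) − 11·2.864 = 36.9; c'Δl = 30.35; W sinα = -14.7
Slice 2: Δl = 1.2/cos(-2.4°) = 1.201 m; N'_2 = 66·cos(-2.4°) − 9·1.201 = 55.1; c'Δl = 12.73; W sinα = -2.8
Slice 3: Δl = 1.5/cos4.2° = 1.504 m; N'_3 = 107·cos4.2° − 37·1.504 = 51.1; c'Δl = 15.94; W sinα = 7.8
Slice 4: Δl = 1.9/cos12.5° = 1.946 m; N'_4 = 167·cos12.5° − 26·1.946 = 112.4; c'Δl = 20.63; W sinα = 36.1
Slice 5: Δl = 2.3/cos23.2° = 2.502 m; N'_5 = 188·cos23.2° − 36·2.502 = 82.7; c'Δl = 26.52; W sinα = 74.1
Slice 6: Δl = 1.9/cos34.8° = 2.314 m; N'_6 = 114·cos34.8° − 2·2.314 = 89.0; c'Δl = 24.53; W sinα = 65.1
Slice 7: Δl = 2.2/cos48.1° = 3.294 m; N'_7 = 58·cos48.1° − 1·3.294 = 35.4; c'Δl = 34.92; W sinα = 43.2
Σc'Δl = 165.6 kN/m; ΣN' = 462.7 kN/m; ΣW sinα = 208.8 kN/m
Resisting = 165.6 + 462.7·tan24.7° = 165.6 + 212.8 = 378.5 kN/m
FS = 378.5 / 208.8 = 1.812

FS = 1.81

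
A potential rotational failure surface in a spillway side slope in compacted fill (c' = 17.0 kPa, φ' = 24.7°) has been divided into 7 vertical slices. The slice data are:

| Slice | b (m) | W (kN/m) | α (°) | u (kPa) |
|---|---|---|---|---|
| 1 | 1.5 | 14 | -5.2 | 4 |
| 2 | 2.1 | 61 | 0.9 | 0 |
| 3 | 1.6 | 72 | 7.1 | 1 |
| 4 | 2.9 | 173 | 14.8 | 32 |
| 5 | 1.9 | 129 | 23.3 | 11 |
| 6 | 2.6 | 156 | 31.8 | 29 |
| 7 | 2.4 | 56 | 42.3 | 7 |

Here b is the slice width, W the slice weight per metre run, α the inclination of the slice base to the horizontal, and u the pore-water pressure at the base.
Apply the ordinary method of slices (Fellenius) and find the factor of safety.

FS = 2.02

Ordinary method of slices: FS = Σ[c'·Δl_i + (W_i cosα_i − u_i·Δl_i)·tanφ'] / Σ W_i sinα_i, with Δl_i = b_i / cosα_i.
Slice 1: Δl = 1.5/cos(-5.2°) = 1.506 m; N'_1 = 14·cos(-5.2°) − 4·1.506 = 7.9; c'Δl = 25.61; W sinα = -1.3
Slice 2: Δl = 2.1/cos0.9° = 2.100 m; N'_2 = 61·cos0.9° − 0·2.100 = 61.0; c'Δl = 35.70; W sinα = 1.0
Slice 3: Δl = 1.6/cos7.1° = 1.612 m; N'_3 = 72·cos7.1° − 1·1.612 = 69.8; c'Δl = 27.41; W sinα = 8.9
Slice 4: Δl = 2.9/cos14.8° = 3.000 m; N'_4 = 173·cos14.8° − 32·3.000 = 71.3; c'Δl = 50.99; W sinα = 44.2
Slice 5: Δl = 1.9/cos23.3° = 2.069 m; N'_5 = 129·cos23.3° − 11·2.069 = 95.7; c'Δl = 35.17; W sinα = 51.0
Slice 6: Δl = 2.6/cos31.8° = 3.059 m; N'_6 = 156·cos31.8° − 29·3.059 = 43.9; c'Δl = 52.01; W sinα = 82.2
Slice 7: Δl = 2.4/cos42.3° = 3.245 m; N'_7 = 56·cos42.3° − 7·3.245 = 18.7; c'Δl = 55.16; W sinα = 37.7
Σc'Δl = 282.0 kN/m; ΣN' = 368.3 kN/m; ΣW sinα = 223.7 kN/m
Resisting = 282.0 + 368.3·tan24.7° = 282.0 + 169.4 = 451.5 kN/m
FS = 451.5 / 223.7 = 2.018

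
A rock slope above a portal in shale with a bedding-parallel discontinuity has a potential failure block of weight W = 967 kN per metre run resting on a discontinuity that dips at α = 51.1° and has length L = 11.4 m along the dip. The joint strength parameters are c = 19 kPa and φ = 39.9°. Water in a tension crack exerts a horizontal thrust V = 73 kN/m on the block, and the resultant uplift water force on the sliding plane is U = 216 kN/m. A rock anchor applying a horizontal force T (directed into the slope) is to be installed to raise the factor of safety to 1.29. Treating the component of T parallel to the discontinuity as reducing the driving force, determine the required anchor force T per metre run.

Resolving forces along and normal to the sliding plane, with the horizontal anchor force T adding T·sinα to the effective normal force and T·cosα acting up the plane against the driving force:
FS = [cL + (W cosα − U − V sinα + T sinα) tanφ] / [W sinα + V cosα − T cosα]
Without the anchor: N' = 334.4 kN/m, driving T_d = 798.4 kN/m, resisting R = 19·11.4 + 334.4·tan39.9° = 496.2 kN/m, FS = 0.62.
Setting FS = 1.29 and solving for T:
1.29·(798.4 − T cos51.1°) = 496.2 + T sin51.1°·tan39.9°
T·(sin51.1°·tan39.9° + 1.29·cos51.1°) = 1.29·798.4 − 496.2
T·(0.7782·0.8361 + 1.29·0.6280) = 1029.9 − 496.2 = 533.7
T·1.4608 = 533.7
T = 365.4 kN/m

T = 365 kN/m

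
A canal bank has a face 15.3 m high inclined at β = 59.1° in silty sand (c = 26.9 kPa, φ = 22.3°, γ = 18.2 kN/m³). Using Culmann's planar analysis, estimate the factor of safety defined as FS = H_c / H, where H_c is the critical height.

H_c = (4c/γ) · sinβ cosφ / [1 − cos(β − φ)]
    = (4·26.9/18.2) · sin59.1°·cos22.3° / [1 − cos36.8°]
    = 5.912 · 0.7939 / 0.1993 = 23.55 m
FS = H_c / H = 23.55 / 15.3 = 1.539

FS = 1.54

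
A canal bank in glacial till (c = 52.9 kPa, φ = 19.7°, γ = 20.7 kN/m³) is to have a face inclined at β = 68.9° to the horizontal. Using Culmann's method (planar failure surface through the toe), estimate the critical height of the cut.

H_c = 25.91 m

Culmann's analysis gives the critical failure plane at α_cr = (β + φ)/2 = (68.9 + 19.7)/2 = 44.3°, and the critical height
H_c = (4c/γ) · sinβ cosφ / [1 − cos(β − φ)]
    = (4·52.9/20.7) · sin68.9°·cos19.7° / [1 − cos(49.2°)]
    = 10.222 · 0.9330·0.9415 / [1 − 0.6534]
    = 10.222 · 0.8783 / 0.3466
    = 25.91 m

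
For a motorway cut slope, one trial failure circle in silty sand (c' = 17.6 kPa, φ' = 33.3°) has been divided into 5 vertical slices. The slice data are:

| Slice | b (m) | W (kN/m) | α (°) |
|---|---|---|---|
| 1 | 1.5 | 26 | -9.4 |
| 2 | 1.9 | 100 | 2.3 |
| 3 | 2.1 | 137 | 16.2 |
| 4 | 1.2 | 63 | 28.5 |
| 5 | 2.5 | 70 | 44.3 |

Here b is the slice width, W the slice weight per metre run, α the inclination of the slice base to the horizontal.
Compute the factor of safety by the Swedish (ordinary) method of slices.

FS = 3.61

Ordinary method of slices: FS = Σ[c'·Δl_i + (W_i cosα_i)·tanφ'] / Σ W_i sinα_i, with Δl_i = b_i / cosα_i.
Slice 1: Δl = 1.5/cos(-9.4°) = 1.520 m; N'_1 = 26·cos(-9.4°) = 25.7; c'Δl = 26.76; W sinα = -4.2
Slice 2: Δl = 1.9/cos2.3° = 1.902 m; N'_2 = 100·cos2.3° = 99.9; c'Δl = 33.47; W sinα = 4.0
Slice 3: Δl = 2.1/cos16.2° = 2.187 m; N'_3 = 137·cos16.2° = 131.6; c'Δl = 38.49; W sinα = 38.2
Slice 4: Δl = 1.2/cos28.5° = 1.365 m; N'_4 = 63·cos28.5° = 55.4; c'Δl = 24.03; W sinα = 30.1
Slice 5: Δl = 2.5/cos44.3° = 3.493 m; N'_5 = 70·cos44.3° = 50.1; c'Δl = 61.48; W sinα = 48.9
Σc'Δl = 184.2 kN/m; ΣN' = 362.6 kN/m; ΣW sinα = 116.9 kN/m
Resisting = 184.2 + 362.6·tan33.3° = 184.2 + 238.2 = 422.4 kN/m
FS = 422.4 / 116.9 = 3.612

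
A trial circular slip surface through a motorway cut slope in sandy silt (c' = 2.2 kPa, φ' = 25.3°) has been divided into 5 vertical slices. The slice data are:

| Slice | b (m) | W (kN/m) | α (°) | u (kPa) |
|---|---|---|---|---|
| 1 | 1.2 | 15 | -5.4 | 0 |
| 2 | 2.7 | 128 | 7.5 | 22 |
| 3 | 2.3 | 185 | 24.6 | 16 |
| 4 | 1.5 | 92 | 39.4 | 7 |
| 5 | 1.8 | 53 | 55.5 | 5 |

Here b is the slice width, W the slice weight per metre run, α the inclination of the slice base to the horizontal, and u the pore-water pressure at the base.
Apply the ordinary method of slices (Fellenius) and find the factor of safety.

FS = 0.82

Ordinary method of slices: FS = Σ[c'·Δl_i + (W_i cosα_i − u_i·Δl_i)·tanφ'] / Σ W_i sinα_i, with Δl_i = b_i / cosα_i.
Slice 1: Δl = 1.2/cos(-5.4°) = 1.205 m; N'_1 = 15·cos(-5.4°) − 0·1.205 = 14.9; c'Δl = 2.65; W sinα = -1.4
Slice 2: Δl = 2.7/cos7.5° = 2.723 m; N'_2 = 128·cos7.5° − 22·2.723 = 67.0; c'Δl = 5.99; W sinα = 16.7
Slice 3: Δl = 2.3/cos24.6° = 2.530 m; N'_3 = 185·cos24.6° − 16·2.530 = 127.7; c'Δl = 5.57; W sinα = 77.0
Slice 4: Δl = 1.5/cos39.4° = 1.941 m; N'_4 = 92·cos39.4° − 7·1.941 = 57.5; c'Δl = 4.27; W sinα = 58.4
Slice 5: Δl = 1.8/cos55.5° = 3.178 m; N'_5 = 53·cos55.5° − 5·3.178 = 14.1; c'Δl = 6.99; W sinα = 43.7
Σc'Δl = 25.5 kN/m; ΣN' = 281.3 kN/m; ΣW sinα = 194.4 kN/m
Resisting = 25.5 + 281.3·tan25.3° = 25.5 + 133.0 = 158.4 kN/m
FS = 158.4 / 194.4 = 0.815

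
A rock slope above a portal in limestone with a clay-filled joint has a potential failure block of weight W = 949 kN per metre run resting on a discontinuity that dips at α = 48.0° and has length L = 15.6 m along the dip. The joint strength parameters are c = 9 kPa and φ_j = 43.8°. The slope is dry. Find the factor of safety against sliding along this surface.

Resolving the block weight along and normal to the plane and applying the Mohr–Coulomb strength on the joint:
N' = W cosα = 949·cos48.0° = 635.0 kN/m
Driving force T = W sinα = 949·sin48.0° = 705.2 kN/m
Resisting force R = c·L + N'·tanφ_j = 9·15.6 + 635.0·tan43.8° = 140.4 + 608.9 = 749.3 kN/m
FS = R / T = 749.3 / 705.2 = 1.063

FS = 1.06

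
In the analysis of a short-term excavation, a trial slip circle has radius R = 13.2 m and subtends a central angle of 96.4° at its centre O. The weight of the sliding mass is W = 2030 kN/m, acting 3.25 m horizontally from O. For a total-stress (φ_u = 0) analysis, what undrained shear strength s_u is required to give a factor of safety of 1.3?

s_u = 29.3 kPa

FS = s_u·L_a·R / (W·d), so s_u = FS·W·d / (L_a·R).
Arc length L_a = R·θ = 13.2·(96.4°·π/180) = 13.2·1.6825 = 22.21 m
s_u = 1.3·2030·3.25 / (22.21·13.2) = 8576.8 / 293.16 = 29.26 kPa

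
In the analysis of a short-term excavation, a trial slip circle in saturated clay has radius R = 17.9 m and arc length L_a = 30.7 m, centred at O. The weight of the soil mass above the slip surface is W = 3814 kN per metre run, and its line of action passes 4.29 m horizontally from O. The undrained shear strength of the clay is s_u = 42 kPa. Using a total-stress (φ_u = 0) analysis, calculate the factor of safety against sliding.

Taking moments about the centre O, the resisting moment is provided by the undrained shear strength acting along the arc:
M_R = s_u·L_a·R = 42·30.70·17.9 = 23080.3 kN·m/m
M_D = W·d = 3814·4.29 = 16362.1 kN·m/m
FS = M_R / M_D = 23080.3 / 16362.1 = 1.411

FS = 1.41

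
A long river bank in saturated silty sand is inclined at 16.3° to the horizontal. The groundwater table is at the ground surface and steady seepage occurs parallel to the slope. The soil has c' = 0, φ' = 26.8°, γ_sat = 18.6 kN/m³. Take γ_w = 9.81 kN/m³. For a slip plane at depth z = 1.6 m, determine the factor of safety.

FS = 0.82

With seepage parallel to the slope and the water table at the surface, the effective normal stress on the slip plane uses the buoyant unit weight γ' = γ_sat − γ_w while the driving shear stress uses γ_sat:
FS = [c' + γ' z cos²β tanφ'] / [γ_sat z sinβ cosβ]
(For c' = 0 this reduces to FS = (γ'/γ_sat)·tanφ'/tanβ.)
γ' = 18.6 − 9.81 = 8.79 kN/m³
Numerator = 0.0 + 8.79·1.6·cos²16.3°·tan26.8° = 0.0 + 8.79·1.6·0.9212·0.5051 = 6.545 kPa
Denominator = 18.6·1.6·sin16.3°·cos16.3° = 18.6·1.6·0.2807·0.9598 = 8.017 kPa
FS = 6.545 / 8.017 = 0.816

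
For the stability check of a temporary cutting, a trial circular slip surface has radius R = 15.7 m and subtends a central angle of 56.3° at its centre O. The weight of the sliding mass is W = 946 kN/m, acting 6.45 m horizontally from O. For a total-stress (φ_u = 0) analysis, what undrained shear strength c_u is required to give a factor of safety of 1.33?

FS = c_u·L_a·R / (W·d), so c_u = FS·W·d / (L_a·R).
Arc length L_a = R·θ = 15.7·(56.3°·π/180) = 15.7·0.9826 = 15.43 m
c_u = 1.33·946·6.45 / (15.43·15.7) = 8115.3 / 242.21 = 33.51 kPa

c_u = 33.5 kPa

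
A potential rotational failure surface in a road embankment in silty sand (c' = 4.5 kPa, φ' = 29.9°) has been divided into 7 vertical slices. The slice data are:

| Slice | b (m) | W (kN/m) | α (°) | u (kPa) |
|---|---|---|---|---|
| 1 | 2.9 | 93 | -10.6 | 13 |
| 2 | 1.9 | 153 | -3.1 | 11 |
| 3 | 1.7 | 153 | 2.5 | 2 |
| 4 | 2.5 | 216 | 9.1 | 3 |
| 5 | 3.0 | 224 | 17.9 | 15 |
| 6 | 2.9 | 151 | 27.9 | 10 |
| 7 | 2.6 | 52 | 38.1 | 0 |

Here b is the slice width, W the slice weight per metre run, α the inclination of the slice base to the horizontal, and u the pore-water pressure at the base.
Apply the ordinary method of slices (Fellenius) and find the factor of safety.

FS = 3.06

Ordinary method of slices: FS = Σ[c'·Δl_i + (W_i cosα_i − u_i·Δl_i)·tanφ'] / Σ W_i sinα_i, with Δl_i = b_i / cosα_i.
Slice 1: Δl = 2.9/cos(-10.6°) = 2.950 m; N'_1 = 93·cos(-10.6°) − 13·2.950 = 53.1; c'Δl = 13.28; W sinα = -17.1
Slice 2: Δl = 1.9/cos(-3.1°) = 1.903 m; N'_2 = 153·cos(-3.1°) − 11·1.903 = 131.8; c'Δl = 8.56; W sinα = -8.3
Slice 3: Δl = 1.7/cos2.5° = 1.702 m; N'_3 = 153·cos2.5° − 2·1.702 = 149.5; c'Δl = 7.66; W sinα = 6.7
Slice 4: Δl = 2.5/cos9.1° = 2.532 m; N'_4 = 216·cos9.1° − 3·2.532 = 205.7; c'Δl = 11.39; W sinα = 34.2
Slice 5: Δl = 3.0/cos17.9° = 3.153 m; N'_5 = 224·cos17.9° − 15·3.153 = 165.9; c'Δl = 14.19; W sinα = 68.8
Slice 6: Δl = 2.9/cos27.9° = 3.281 m; N'_6 = 151·cos27.9° − 10·3.281 = 100.6; c'Δl = 14.77; W sinα = 70.7
Slice 7: Δl = 2.6/cos38.1° = 3.304 m; N'_7 = 52·cos38.1° − 0·3.304 = 40.9; c'Δl = 14.87; W sinα = 32.1
Σc'Δl = 84.7 kN/m; ΣN' = 847.5 kN/m; ΣW sinα = 187.0 kN/m
Resisting = 84.7 + 847.5·tan29.9° = 84.7 + 487.3 = 572.0 kN/m
FS = 572.0 / 187.0 = 3.058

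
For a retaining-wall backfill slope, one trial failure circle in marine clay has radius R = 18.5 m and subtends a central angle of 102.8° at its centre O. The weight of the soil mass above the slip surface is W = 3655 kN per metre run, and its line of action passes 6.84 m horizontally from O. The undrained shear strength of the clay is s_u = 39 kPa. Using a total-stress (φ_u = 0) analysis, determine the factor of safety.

FS = 0.96

Taking moments about the centre O, the resisting moment is provided by the undrained shear strength acting along the arc:
Arc length L_a = R·θ = 18.5·(102.8°·π/180) = 18.5·1.7942 = 33.19 m
M_R = s_u·L_a·R = 39·33.19·18.5 = 23948.5 kN·m/m
M_D = W·d = 3655·6.84 = 25000.2 kN·m/m
FS = M_R / M_D = 23948.5 / 25000.2 = 0.958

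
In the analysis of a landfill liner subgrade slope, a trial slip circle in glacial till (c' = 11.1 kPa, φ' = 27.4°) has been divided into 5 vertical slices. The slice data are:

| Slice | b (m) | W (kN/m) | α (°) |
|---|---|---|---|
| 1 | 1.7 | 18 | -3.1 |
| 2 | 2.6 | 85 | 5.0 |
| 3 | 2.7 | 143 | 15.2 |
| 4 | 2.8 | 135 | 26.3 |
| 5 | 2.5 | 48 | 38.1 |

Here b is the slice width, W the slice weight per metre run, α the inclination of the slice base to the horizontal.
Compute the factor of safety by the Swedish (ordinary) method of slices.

FS = 2.67

Ordinary method of slices: FS = Σ[c'·Δl_i + (W_i cosα_i)·tanφ'] / Σ W_i sinα_i, with Δl_i = b_i / cosα_i.
Slice 1: Δl = 1.7/cos(-3.1°) = 1.702 m; N'_1 = 18·cos(-3.1°) = 18.0; c'Δl = 18.90; W sinα = -1.0
Slice 2: Δl = 2.6/cos5.0° = 2.610 m; N'_2 = 85·cos5.0° = 84.7; c'Δl = 28.97; W sinα = 7.4
Slice 3: Δl = 2.7/cos15.2° = 2.798 m; N'_3 = 143·cos15.2° = 138.0; c'Δl = 31.06; W sinα = 37.5
Slice 4: Δl = 2.8/cos26.3° = 3.123 m; N'_4 = 135·cos26.3° = 121.0; c'Δl = 34.67; W sinα = 59.8
Slice 5: Δl = 2.5/cos38.1° = 3.177 m; N'_5 = 48·cos38.1° = 37.8; c'Δl = 35.26; W sinα = 29.6
Σc'Δl = 148.9 kN/m; ΣN' = 399.4 kN/m; ΣW sinα = 133.4 kN/m
Resisting = 148.9 + 399.4·tan27.4° = 148.9 + 207.1 = 355.9 kN/m
FS = 355.9 / 133.4 = 2.669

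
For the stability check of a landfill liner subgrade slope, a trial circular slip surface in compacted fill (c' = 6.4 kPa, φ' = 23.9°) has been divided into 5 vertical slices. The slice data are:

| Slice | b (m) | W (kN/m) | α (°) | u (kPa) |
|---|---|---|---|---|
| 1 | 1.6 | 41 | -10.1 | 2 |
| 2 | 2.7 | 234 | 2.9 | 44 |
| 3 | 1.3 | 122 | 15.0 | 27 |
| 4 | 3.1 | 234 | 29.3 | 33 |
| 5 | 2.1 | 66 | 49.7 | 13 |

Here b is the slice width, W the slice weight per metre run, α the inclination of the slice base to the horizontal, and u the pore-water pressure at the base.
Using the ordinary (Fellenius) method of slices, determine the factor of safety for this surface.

Ordinary method of slices: FS = Σ[c'·Δl_i + (W_i cosα_i − u_i·Δl_i)·tanφ'] / Σ W_i sinα_i, with Δl_i = b_i / cosα_i.
Slice 1: Δl = 1.6/cos(-10.1°) = 1.625 m; N'_1 = 41·cos(-10.1°) − 2·1.625 = 37.1; c'Δl = 10.40; W sinα = -7.2
Slice 2: Δl = 2.7/cos2.9° = 2.703 m; N'_2 = 234·cos2.9° − 44·2.703 = 114.7; c'Δl = 17.30; W sinα = 11.8
Slice 3: Δl = 1.3/cos15.0° = 1.346 m; N'_3 = 122·cos15.0° − 27·1.346 = 81.5; c'Δl = 8.61; W sinα = 31.6
Slice 4: Δl = 3.1/cos29.3° = 3.555 m; N'_4 = 234·cos29.3° − 33·3.555 = 86.8; c'Δl = 22.75; W sinα = 114.5
Slice 5: Δl = 2.1/cos49.7° = 3.247 m; N'_5 = 66·cos49.7° − 13·3.247 = 0.5; c'Δl = 20.78; W sinα = 50.3
Σc'Δl = 79.8 kN/m; ΣN' = 320.6 kN/m; ΣW sinα = 201.1 kN/m
Resisting = 79.8 + 320.6·tan23.9° = 79.8 + 142.1 = 221.9 kN/m
FS = 221.9 / 201.1 = 1.104

FS = 1.10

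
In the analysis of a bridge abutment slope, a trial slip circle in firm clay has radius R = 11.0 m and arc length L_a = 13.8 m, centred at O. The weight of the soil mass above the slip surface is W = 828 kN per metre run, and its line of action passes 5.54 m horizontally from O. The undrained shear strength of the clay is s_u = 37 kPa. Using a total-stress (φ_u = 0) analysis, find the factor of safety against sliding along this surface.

FS = 1.22

Taking moments about the centre O, the resisting moment is provided by the undrained shear strength acting along the arc:
M_R = s_u·L_a·R = 37·13.80·11.0 = 5616.6 kN·m/m
M_D = W·d = 828·5.54 = 4587.1 kN·m/m
FS = M_R / M_D = 5616.6 / 4587.1 = 1.224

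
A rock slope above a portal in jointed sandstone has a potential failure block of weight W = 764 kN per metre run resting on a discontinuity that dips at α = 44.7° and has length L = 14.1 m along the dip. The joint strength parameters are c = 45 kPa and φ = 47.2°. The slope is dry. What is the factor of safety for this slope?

FS = 2.27

Resolving the block weight along and normal to the plane and applying the Mohr–Coulomb strength on the joint:
N' = W cosα = 764·cos44.7° = 543.1 kN/m
Driving force T = W sinα = 764·sin44.7° = 537.4 kN/m
Resisting force R = c·L + N'·tanφ = 45·14.1 + 543.1·tan47.2° = 634.5 + 586.4 = 1220.9 kN/m
FS = R / T = 1220.9 / 537.4 = 2.272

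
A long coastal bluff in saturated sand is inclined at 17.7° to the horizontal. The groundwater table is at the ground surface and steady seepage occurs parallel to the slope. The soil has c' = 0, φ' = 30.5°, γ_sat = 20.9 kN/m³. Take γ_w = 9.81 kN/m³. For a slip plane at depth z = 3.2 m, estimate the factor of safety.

With seepage parallel to the slope and the water table at the surface, the effective normal stress on the slip plane uses the buoyant unit weight γ' = γ_sat − γ_w while the driving shear stress uses γ_sat:
FS = [c' + γ' z cos²β tanφ'] / [γ_sat z sinβ cosβ]
(For c' = 0 this reduces to FS = (γ'/γ_sat)·tanφ'/tanβ.)
γ' = 20.9 − 9.81 = 11.09 kN/m³
Numerator = 0.0 + 11.09·3.2·cos²17.7°·tan30.5° = 0.0 + 11.09·3.2·0.9076·0.5890 = 18.972 kPa
Denominator = 20.9·3.2·sin17.7°·cos17.7° = 20.9·3.2·0.3040·0.9527 = 19.371 kPa
FS = 18.972 / 19.371 = 0.979

FS = 0.98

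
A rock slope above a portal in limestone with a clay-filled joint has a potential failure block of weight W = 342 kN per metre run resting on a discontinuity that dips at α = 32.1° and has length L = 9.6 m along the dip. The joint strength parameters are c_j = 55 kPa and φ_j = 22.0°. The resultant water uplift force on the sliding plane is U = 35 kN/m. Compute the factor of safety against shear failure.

FS = 3.47

Resolving the block weight along and normal to the plane and applying the Mohr–Coulomb strength on the joint:
N' = W cosα − U = 342·cos32.1° − 35 = 254.7 kN/m
Driving force T = W sinα = 342·sin32.1° = 181.7 kN/m
Resisting force R = c_j·L + N'·tanφ_j = 55·9.6 + 254.7·tan22.0° = 528.0 + 102.9 = 630.9 kN/m
FS = R / T = 630.9 / 181.7 = 3.472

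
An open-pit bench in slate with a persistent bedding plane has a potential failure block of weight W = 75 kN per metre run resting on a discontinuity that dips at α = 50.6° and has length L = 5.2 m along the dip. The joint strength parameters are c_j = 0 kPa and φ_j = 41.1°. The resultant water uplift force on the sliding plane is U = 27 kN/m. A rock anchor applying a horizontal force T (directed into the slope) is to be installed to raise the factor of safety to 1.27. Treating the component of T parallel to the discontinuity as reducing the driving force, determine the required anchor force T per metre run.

Resolving forces along and normal to the sliding plane, with the horizontal anchor force T adding T·sinα to the effective normal force and T·cosα acting up the plane against the driving force:
FS = [c_jL + (W cosα − U + T sinα) tanφ_j] / [W sinα − T cosα]
Without the anchor: N' = 20.6 kN/m, driving T_d = 58.0 kN/m, resisting R = 0·5.2 + 20.6·tan41.1° = 18.0 kN/m, FS = 0.31.
Setting FS = 1.27 and solving for T:
1.27·(58.0 − T cos50.6°) = 18.0 + T sin50.6°·tan41.1°
T·(sin50.6°·tan41.1° + 1.27·cos50.6°) = 1.27·58.0 − 18.0
T·(0.7727·0.8724 + 1.27·0.6347) = 73.6 − 18.0 = 55.6
T·1.4802 = 55.6
T = 37.6 kN/m

T = 38 kN/m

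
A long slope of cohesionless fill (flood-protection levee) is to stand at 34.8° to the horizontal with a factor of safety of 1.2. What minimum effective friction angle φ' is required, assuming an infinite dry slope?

φ' = 39.8°

FS = tanφ'/tanβ ⇒ tanφ' = FS · tanβ = 1.2 · tan34.8° = 0.8340
φ' = arctan(0.8340) = 39.83°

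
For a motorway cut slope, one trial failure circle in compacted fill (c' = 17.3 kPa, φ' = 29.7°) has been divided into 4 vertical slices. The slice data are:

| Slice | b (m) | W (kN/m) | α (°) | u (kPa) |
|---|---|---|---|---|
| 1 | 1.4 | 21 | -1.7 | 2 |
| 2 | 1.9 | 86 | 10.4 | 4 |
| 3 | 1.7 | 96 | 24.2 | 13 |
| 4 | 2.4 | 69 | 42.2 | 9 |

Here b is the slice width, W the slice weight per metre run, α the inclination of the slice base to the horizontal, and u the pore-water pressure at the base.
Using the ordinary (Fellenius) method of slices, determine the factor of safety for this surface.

FS = 2.47

Ordinary method of slices: FS = Σ[c'·Δl_i + (W_i cosα_i − u_i·Δl_i)·tanφ'] / Σ W_i sinα_i, with Δl_i = b_i / cosα_i.
Slice 1: Δl = 1.4/cos(-1.7°) = 1.401 m; N'_1 = 21·cos(-1.7°) − 2·1.401 = 18.2; c'Δl = 24.23; W sinα = -0.6
Slice 2: Δl = 1.9/cos10.4° = 1.932 m; N'_2 = 86·cos10.4° − 4·1.932 = 76.9; c'Δl = 33.42; W sinα = 15.5
Slice 3: Δl = 1.7/cos24.2° = 1.864 m; N'_3 = 96·cos24.2° − 13·1.864 = 63.3; c'Δl = 32.24; W sinα = 39.4
Slice 4: Δl = 2.4/cos42.2° = 3.240 m; N'_4 = 69·cos42.2° − 9·3.240 = 22.0; c'Δl = 56.05; W sinα = 46.3
Σc'Δl = 145.9 kN/m; ΣN' = 180.3 kN/m; ΣW sinα = 100.6 kN/m
Resisting = 145.9 + 180.3·tan29.7° = 145.9 + 102.9 = 248.8 kN/m
FS = 248.8 / 100.6 = 2.473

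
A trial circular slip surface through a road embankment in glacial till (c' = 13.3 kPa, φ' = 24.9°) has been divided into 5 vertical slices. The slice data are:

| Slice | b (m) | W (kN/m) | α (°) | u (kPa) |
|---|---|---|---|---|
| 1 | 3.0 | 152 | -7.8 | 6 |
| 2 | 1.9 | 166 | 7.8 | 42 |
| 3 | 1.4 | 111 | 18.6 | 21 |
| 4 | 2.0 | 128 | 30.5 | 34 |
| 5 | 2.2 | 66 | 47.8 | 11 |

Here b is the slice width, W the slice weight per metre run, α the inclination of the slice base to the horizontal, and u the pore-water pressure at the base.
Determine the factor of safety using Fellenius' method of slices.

FS = 2.07

Ordinary method of slices: FS = Σ[c'·Δl_i + (W_i cosα_i − u_i·Δl_i)·tanφ'] / Σ W_i sinα_i, with Δl_i = b_i / cosα_i.
Slice 1: Δl = 3.0/cos(-7.8°) = 3.028 m; N'_1 = 152·cos(-7.8°) − 6·3.028 = 132.4; c'Δl = 40.27; W sinα = -20.6
Slice 2: Δl = 1.9/cos7.8° = 1.918 m; N'_2 = 166·cos7.8° − 42·1.918 = 83.9; c'Δl = 25.51; W sinα = 22.5
Slice 3: Δl = 1.4/cos18.6° = 1.477 m; N'_3 = 111·cos18.6° − 21·1.477 = 74.2; c'Δl = 19.65; W sinα = 35.4
Slice 4: Δl = 2.0/cos30.5° = 2.321 m; N'_4 = 128·cos30.5° − 34·2.321 = 31.4; c'Δl = 30.87; W sinα = 65.0
Slice 5: Δl = 2.2/cos47.8° = 3.275 m; N'_5 = 66·cos47.8° − 11·3.275 = 8.3; c'Δl = 43.56; W sinα = 48.9
Σc'Δl = 159.9 kN/m; ΣN' = 330.2 kN/m; ΣW sinα = 151.2 kN/m
Resisting = 159.9 + 330.2·tan24.9° = 159.9 + 153.3 = 313.1 kN/m
FS = 313.1 / 151.2 = 2.071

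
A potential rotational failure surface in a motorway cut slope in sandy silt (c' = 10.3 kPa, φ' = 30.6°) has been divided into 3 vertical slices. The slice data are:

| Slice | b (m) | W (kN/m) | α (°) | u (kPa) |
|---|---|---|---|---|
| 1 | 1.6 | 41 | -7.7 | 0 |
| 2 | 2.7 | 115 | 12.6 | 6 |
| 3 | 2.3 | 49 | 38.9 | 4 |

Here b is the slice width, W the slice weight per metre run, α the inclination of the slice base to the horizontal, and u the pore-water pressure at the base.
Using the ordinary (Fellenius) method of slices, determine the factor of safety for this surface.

Ordinary method of slices: FS = Σ[c'·Δl_i + (W_i cosα_i − u_i·Δl_i)·tanφ'] / Σ W_i sinα_i, with Δl_i = b_i / cosα_i.
Slice 1: Δl = 1.6/cos(-7.7°) = 1.615 m; N'_1 = 41·cos(-7.7°) − 0·1.615 = 40.6; c'Δl = 16.63; W sinα = -5.5
Slice 2: Δl = 2.7/cos12.6° = 2.767 m; N'_2 = 115·cos12.6° − 6·2.767 = 95.6; c'Δl = 28.50; W sinα = 25.1
Slice 3: Δl = 2.3/cos38.9° = 2.955 m; N'_3 = 49·cos38.9° − 4·2.955 = 26.3; c'Δl = 30.44; W sinα = 30.8
Σc'Δl = 75.6 kN/m; ΣN' = 162.6 kN/m; ΣW sinα = 50.4 kN/m
Resisting = 75.6 + 162.6·tan30.6° = 75.6 + 96.1 = 171.7 kN/m
FS = 171.7 / 50.4 = 3.409

FS = 3.41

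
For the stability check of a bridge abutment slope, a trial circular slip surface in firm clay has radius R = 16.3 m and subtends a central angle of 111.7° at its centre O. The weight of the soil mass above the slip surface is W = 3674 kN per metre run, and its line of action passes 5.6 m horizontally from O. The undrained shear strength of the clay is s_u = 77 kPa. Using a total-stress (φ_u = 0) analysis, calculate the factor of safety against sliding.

FS = 1.94

Taking moments about the centre O, the resisting moment is provided by the undrained shear strength acting along the arc:
Arc length L_a = R·θ = 16.3·(111.7°·π/180) = 16.3·1.9495 = 31.78 m
M_R = s_u·L_a·R = 77·31.78·16.3 = 39883.8 kN·m/m
M_D = W·d = 3674·5.6 = 20574.4 kN·m/m
FS = M_R / M_D = 39883.8 / 20574.4 = 1.939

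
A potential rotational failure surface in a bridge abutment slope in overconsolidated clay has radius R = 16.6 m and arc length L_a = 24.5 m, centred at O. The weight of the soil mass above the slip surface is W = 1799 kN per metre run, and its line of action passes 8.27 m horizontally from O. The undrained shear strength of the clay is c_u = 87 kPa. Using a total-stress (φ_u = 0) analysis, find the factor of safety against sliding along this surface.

FS = 2.38

Taking moments about the centre O, the resisting moment is provided by the undrained shear strength acting along the arc:
M_R = c_u·L_a·R = 87·24.50·16.6 = 35382.9 kN·m/m
M_D = W·d = 1799·8.27 = 14877.7 kN·m/m
FS = M_R / M_D = 35382.9 / 14877.7 = 2.378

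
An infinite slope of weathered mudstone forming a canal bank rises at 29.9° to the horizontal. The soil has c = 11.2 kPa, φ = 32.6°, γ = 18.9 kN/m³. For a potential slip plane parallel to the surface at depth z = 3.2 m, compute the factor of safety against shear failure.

For an infinite slope with a slip plane parallel to the surface (no pore pressure): FS = [c + γz cos²β tanφ] / [γz sinβ cosβ].
γz = 18.9·3.2 = 60.48 kN/m²
Numerator = 11.2 + 60.48·cos²29.9°·tan32.6° = 11.2 + 60.48·0.7515·0.6395 = 40.267 kPa
Denominator = 60.48·sin29.9°·cos29.9° = 60.48·0.4985·0.8669 = 26.136 kPa
FS = 40.267 / 26.136 = 1.541

FS = 1.54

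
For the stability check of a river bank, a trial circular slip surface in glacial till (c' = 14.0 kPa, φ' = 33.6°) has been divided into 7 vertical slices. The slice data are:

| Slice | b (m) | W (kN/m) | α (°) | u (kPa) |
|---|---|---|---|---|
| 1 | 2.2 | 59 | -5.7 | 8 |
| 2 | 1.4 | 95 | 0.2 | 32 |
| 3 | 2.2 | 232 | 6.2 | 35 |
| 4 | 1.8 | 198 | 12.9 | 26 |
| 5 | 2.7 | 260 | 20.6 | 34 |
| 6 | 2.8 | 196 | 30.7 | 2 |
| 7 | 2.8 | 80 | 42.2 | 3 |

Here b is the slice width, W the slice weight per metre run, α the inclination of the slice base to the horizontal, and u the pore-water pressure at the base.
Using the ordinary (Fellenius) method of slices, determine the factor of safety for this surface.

FS = 2.40

Ordinary method of slices: FS = Σ[c'·Δl_i + (W_i cosα_i − u_i·Δl_i)·tanφ'] / Σ W_i sinα_i, with Δl_i = b_i / cosα_i.
Slice 1: Δl = 2.2/cos(-5.7°) = 2.211 m; N'_1 = 59·cos(-5.7°) − 8·2.211 = 41.0; c'Δl = 30.95; W sinα = -5.9
Slice 2: Δl = 1.4/cos0.2° = 1.400 m; N'_2 = 95·cos0.2° − 32·1.400 = 50.2; c'Δl = 19.60; W sinα = 0.3
Slice 3: Δl = 2.2/cos6.2° = 2.213 m; N'_3 = 232·cos6.2° − 35·2.213 = 153.2; c'Δl = 30.98; W sinα = 25.1
Slice 4: Δl = 1.8/cos12.9° = 1.847 m; N'_4 = 198·cos12.9° − 26·1.847 = 145.0; c'Δl = 25.85; W sinα = 44.2
Slice 5: Δl = 2.7/cos20.6° = 2.884 m; N'_5 = 260·cos20.6° − 34·2.884 = 145.3; c'Δl = 40.38; W sinα = 91.5
Slice 6: Δl = 2.8/cos30.7° = 3.256 m; N'_6 = 196·cos30.7° − 2·3.256 = 162.0; c'Δl = 45.59; W sinα = 100.1
Slice 7: Δl = 2.8/cos42.2° = 3.780 m; N'_7 = 80·cos42.2° − 3·3.780 = 47.9; c'Δl = 52.92; W sinα = 53.7
Σc'Δl = 246.3 kN/m; ΣN' = 744.6 kN/m; ΣW sinα = 309.0 kN/m
Resisting = 246.3 + 744.6·tan33.6° = 246.3 + 494.7 = 741.0 kN/m
FS = 741.0 / 309.0 = 2.398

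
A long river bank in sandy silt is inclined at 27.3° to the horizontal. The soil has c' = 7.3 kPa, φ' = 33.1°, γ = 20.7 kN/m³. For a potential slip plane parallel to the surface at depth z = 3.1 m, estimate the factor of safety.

For an infinite slope with a slip plane parallel to the surface (no pore pressure): FS = [c' + γz cos²β tanφ'] / [γz sinβ cosβ].
γz = 20.7·3.1 = 64.17 kN/m²
Numerator = 7.3 + 64.17·cos²27.3°·tan33.1° = 7.3 + 64.17·0.7896·0.6519 = 40.332 kPa
Denominator = 64.17·sin27.3°·cos27.3° = 64.17·0.4586·0.8886 = 26.153 kPa
FS = 40.332 / 26.153 = 1.542

FS = 1.54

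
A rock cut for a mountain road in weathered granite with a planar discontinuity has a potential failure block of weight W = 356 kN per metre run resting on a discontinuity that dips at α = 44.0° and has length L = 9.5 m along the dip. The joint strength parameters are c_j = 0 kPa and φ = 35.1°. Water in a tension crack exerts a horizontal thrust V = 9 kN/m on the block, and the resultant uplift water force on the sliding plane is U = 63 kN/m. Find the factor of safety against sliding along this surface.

FS = 0.52

Resolving the block weight along and normal to the plane and applying the Mohr–Coulomb strength on the joint:
N' = W cosα − U − V sinα = 356·cos44.0° − 63 − 9·sin44.0° = 186.8 kN/m
Driving force T = W sinα + V cosα = 356·sin44.0° + 9·cos44.0° = 253.8 kN/m
Resisting force R = c_j·L + N'·tanφ = 0·9.5 + 186.8·tan35.1° = 0.0 + 131.3 = 131.3 kN/m
FS = R / T = 131.3 / 253.8 = 0.517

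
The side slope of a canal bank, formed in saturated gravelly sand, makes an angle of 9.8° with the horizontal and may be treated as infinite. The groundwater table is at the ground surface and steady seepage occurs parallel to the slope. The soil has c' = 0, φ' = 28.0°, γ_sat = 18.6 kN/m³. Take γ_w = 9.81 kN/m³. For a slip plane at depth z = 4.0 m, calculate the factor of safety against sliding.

With seepage parallel to the slope and the water table at the surface, the effective normal stress on the slip plane uses the buoyant unit weight γ' = γ_sat − γ_w while the driving shear stress uses γ_sat:
FS = [c' + γ' z cos²β tanφ'] / [γ_sat z sinβ cosβ]
(For c' = 0 this reduces to FS = (γ'/γ_sat)·tanφ'/tanβ.)
γ' = 18.6 − 9.81 = 8.79 kN/m³
Numerator = 0.0 + 8.79·4.0·cos²9.8°·tan28.0° = 0.0 + 8.79·4.0·0.9710·0.5317 = 18.153 kPa
Denominator = 18.6·4.0·sin9.8°·cos9.8° = 18.6·4.0·0.1702·0.9854 = 12.479 kPa
FS = 18.153 / 12.479 = 1.455

FS = 1.45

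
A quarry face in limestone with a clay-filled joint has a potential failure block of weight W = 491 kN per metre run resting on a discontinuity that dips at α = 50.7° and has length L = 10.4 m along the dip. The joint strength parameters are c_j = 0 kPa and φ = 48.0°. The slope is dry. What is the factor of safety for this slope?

FS = 0.91

Resolving the block weight along and normal to the plane and applying the Mohr–Coulomb strength on the joint:
N' = W cosα = 491·cos50.7° = 311.0 kN/m
Driving force T = W sinα = 491·sin50.7° = 380.0 kN/m
Resisting force R = c_j·L + N'·tanφ = 0·10.4 + 311.0·tan48.0° = 0.0 + 345.4 = 345.4 kN/m
FS = R / T = 345.4 / 380.0 = 0.909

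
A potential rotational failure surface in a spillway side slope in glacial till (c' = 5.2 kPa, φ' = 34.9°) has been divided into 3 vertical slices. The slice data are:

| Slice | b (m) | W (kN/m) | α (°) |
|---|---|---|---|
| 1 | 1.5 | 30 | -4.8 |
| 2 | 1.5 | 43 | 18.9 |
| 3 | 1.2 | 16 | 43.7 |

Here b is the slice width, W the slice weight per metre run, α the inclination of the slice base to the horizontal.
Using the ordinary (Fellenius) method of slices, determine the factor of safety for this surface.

Ordinary method of slices: FS = Σ[c'·Δl_i + (W_i cosα_i)·tanφ'] / Σ W_i sinα_i, with Δl_i = b_i / cosα_i.
Slice 1: Δl = 1.5/cos(-4.8°) = 1.505 m; N'_1 = 30·cos(-4.8°) = 29.9; c'Δl = 7.83; W sinα = -2.5
Slice 2: Δl = 1.5/cos18.9° = 1.585 m; N'_2 = 43·cos18.9° = 40.7; c'Δl = 8.24; W sinα = 13.9
Slice 3: Δl = 1.2/cos43.7° = 1.660 m; N'_3 = 16·cos43.7° = 11.6; c'Δl = 8.63; W sinα = 11.1
Σc'Δl = 24.7 kN/m; ΣN' = 82.1 kN/m; ΣW sinα = 22.5 kN/m
Resisting = 24.7 + 82.1·tan34.9° = 24.7 + 57.3 = 82.0 kN/m
FS = 82.0 / 22.5 = 3.649

FS = 3.65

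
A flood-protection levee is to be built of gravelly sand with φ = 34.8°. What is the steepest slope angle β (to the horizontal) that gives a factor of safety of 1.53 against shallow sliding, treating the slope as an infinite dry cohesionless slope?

For an infinite dry cohesionless slope FS = tanφ/tanβ, so tanβ = tanφ / FS.
tanβ = tan34.8° / 1.53 = 0.6950 / 1.53 = 0.4543
β = arctan(0.4543) = 24.43°

β = 24.4°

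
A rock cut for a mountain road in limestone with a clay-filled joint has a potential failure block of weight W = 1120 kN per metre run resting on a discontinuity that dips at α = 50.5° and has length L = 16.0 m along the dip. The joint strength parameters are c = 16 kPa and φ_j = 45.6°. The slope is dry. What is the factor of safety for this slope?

FS = 1.14

Resolving the block weight along and normal to the plane and applying the Mohr–Coulomb strength on the joint:
N' = W cosα = 1120·cos50.5° = 712.4 kN/m
Driving force T = W sinα = 1120·sin50.5° = 864.2 kN/m
Resisting force R = c·L + N'·tanφ_j = 16·16.0 + 712.4·tan45.6° = 256.0 + 727.5 = 983.5 kN/m
FS = R / T = 983.5 / 864.2 = 1.138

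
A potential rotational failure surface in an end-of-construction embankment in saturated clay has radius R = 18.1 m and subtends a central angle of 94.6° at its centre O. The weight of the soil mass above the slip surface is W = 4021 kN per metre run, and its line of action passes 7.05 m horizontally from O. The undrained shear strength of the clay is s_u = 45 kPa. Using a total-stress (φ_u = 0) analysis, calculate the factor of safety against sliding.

FS = 0.86

Taking moments about the centre O, the resisting moment is provided by the undrained shear strength acting along the arc:
Arc length L_a = R·θ = 18.1·(94.6°·π/180) = 18.1·1.6511 = 29.88 m
M_R = s_u·L_a·R = 45·29.88·18.1 = 24341.0 kN·m/m
M_D = W·d = 4021·7.05 = 28348.0 kN·m/m
FS = M_R / M_D = 24341.0 / 28348.0 = 0.859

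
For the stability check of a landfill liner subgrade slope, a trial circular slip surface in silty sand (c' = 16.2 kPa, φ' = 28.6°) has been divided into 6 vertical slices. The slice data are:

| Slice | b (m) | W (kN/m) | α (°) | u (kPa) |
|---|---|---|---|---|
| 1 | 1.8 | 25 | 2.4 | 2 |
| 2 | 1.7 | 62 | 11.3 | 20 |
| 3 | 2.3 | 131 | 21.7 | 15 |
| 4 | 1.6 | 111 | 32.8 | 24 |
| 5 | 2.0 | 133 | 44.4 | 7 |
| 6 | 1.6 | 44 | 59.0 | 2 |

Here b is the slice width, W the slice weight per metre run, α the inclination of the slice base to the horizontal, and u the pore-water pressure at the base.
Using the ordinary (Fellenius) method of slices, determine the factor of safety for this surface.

FS = 1.47

Ordinary method of slices: FS = Σ[c'·Δl_i + (W_i cosα_i − u_i·Δl_i)·tanφ'] / Σ W_i sinα_i, with Δl_i = b_i / cosα_i.
Slice 1: Δl = 1.8/cos2.4° = 1.802 m; N'_1 = 25·cos2.4° − 2·1.802 = 21.4; c'Δl = 29.19; W sinα = 1.0
Slice 2: Δl = 1.7/cos11.3° = 1.734 m; N'_2 = 62·cos11.3° − 20·1.734 = 26.1; c'Δl = 28.08; W sinα = 12.1
Slice 3: Δl = 2.3/cos21.7° = 2.475 m; N'_3 = 131·cos21.7° − 15·2.475 = 84.6; c'Δl = 40.10; W sinα = 48.4
Slice 4: Δl = 1.6/cos32.8° = 1.903 m; N'_4 = 111·cos32.8° − 24·1.903 = 47.6; c'Δl = 30.84; W sinα = 60.1
Slice 5: Δl = 2.0/cos44.4° = 2.799 m; N'_5 = 133·cos44.4° − 7·2.799 = 75.4; c'Δl = 45.35; W sinα = 93.1
Slice 6: Δl = 1.6/cos59.0° = 3.107 m; N'_6 = 44·cos59.0° − 2·3.107 = 16.4; c'Δl = 50.33; W sinα = 37.7
Σc'Δl = 223.9 kN/m; ΣN' = 271.6 kN/m; ΣW sinα = 252.5 kN/m
Resisting = 223.9 + 271.6·tan28.6° = 223.9 + 148.1 = 372.0 kN/m
FS = 372.0 / 252.5 = 1.473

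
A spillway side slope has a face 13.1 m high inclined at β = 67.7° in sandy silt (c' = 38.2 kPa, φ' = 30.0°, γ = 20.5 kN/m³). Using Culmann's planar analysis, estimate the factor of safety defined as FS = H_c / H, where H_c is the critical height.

H_c = (4c'/γ) · sinβ cosφ' / [1 − cos(β − φ')]
    = (4·38.2/20.5) · sin67.7°·cos30.0° / [1 − cos37.7°]
    = 7.454 · 0.8013 / 0.2088 = 28.61 m
FS = H_c / H = 28.61 / 13.1 = 2.184

FS = 2.18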